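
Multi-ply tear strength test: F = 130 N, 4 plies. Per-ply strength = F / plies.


Formula: Per-ply strength = Total force / Number of plies
Per-ply = 130 N / 4
Per-ply = 32.5 N

32.5 N


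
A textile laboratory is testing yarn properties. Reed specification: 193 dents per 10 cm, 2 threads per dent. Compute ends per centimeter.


Formula: EPC = (dents per 10 cm * ends per dent) / 10
Step 1: Total ends per 10 cm = 193 * 2 = 386
Step 2: EPC = 386 / 10 = 38.6 ends/cm

38.6 ends/cm


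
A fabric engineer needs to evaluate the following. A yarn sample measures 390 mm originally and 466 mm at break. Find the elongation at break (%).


Formula: Elongation (%) = ((L_break - L0) / L0) * 100
Step 1: Extension = 466 - 390 = 76 mm
Step 2: Elongation = (76 / 390) * 100
Step 3: Elongation = 0.194872 * 100 = 19.4872% ≈ 19.5%

19.5%


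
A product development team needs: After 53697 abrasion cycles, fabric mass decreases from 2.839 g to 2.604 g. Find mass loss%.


Formula: Mass loss% = ((m_before - m_after) / m_before) * 100
Step 1: Mass loss = 2.839 - 2.604 = 0.235 g
Step 2: Ratio = 0.235 / 2.839 = 0.0827756
Step 3: Mass loss% = 0.0827756 * 100 = 8.27756% ≈ 8.28%

8.28%


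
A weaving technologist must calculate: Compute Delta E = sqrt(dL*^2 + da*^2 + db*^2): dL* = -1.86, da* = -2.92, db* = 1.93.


Formula: Delta E = sqrt(dL*^2 + da*^2 + db*^2)
Step 1: dL*^2 = (-1.86)^2 = 3.4596
Step 2: da*^2 = (-2.92)^2 = 8.5264
Step 3: db*^2 = 1.93^2 = 3.7249
Step 4: Sum = 3.4596 + 8.5264 + 3.7249 = 15.7109
Step 5: Delta E = sqrt(15.7109) = 3.96

3.96 Delta E


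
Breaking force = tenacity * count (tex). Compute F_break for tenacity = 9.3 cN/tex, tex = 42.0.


Formula: Breaking force = Tenacity * Linear density
F = 9.3 cN/tex * 42.0 tex
F = 390.60 cN

390.60 cN


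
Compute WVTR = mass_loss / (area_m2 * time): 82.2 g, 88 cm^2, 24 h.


Formula: WVTR = mass_loss / (area * time)
Step 1: Convert area: 88 cm^2 = 0.0088 m^2
Step 2: WVTR = 82.2 g / (0.0088 m^2 * 24 h)
Step 3: WVTR = 82.2 / 0.2112 = 389.2 g/m^2/h

389.2 g/m^2/h


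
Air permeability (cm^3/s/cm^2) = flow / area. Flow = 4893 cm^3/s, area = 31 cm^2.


Formula: Air Permeability = Airflow / Test Area
AP = 4893 cm^3/s / 31 cm^2
AP = 157.8 cm^3/s/cm^2

157.8 cm^3/s/cm^2


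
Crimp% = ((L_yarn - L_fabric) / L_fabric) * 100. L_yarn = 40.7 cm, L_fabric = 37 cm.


Formula: Crimp% = ((L_yarn - L_fabric) / L_fabric) * 100
Step 1: Extension = 40.7 - 37 = 3.7 cm
Step 2: Crimp% = (3.7 / 37) * 100
Step 3: Crimp% = 0.1 * 100 = 10.0%

10.0%


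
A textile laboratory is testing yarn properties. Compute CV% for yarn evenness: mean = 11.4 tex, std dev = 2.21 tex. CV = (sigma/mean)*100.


Formula: CV% = (standard deviation / mean) * 100
Step 1: Ratio = 2.21 / 11.4 = 0.19386
Step 2: CV% = 0.19386 * 100 = 19.386% ≈ 19.4%

19.4%


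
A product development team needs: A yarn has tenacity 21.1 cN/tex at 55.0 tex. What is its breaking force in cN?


Formula: Breaking force = Tenacity * Linear density
F = 21.1 cN/tex * 55.0 tex
F = 1160.50 cN

1160.50 cN


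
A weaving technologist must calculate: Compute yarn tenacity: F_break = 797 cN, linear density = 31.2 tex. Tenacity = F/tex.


Formula: Tenacity = Breaking force / Linear density
Tenacity = 797 cN / 31.2 tex
Tenacity = 25.54 cN/tex

25.54 cN/tex


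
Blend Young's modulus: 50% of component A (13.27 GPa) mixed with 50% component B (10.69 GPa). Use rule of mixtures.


Formula: Blend property = (fraction_A * property_A) + (fraction_B * property_B)
Step 1: Contribution A = 50/100 * 13.27 GPa = 6.635 GPa
Step 2: Contribution B = 50/100 * 10.69 GPa = 5.345 GPa
Step 3: Blend Young's modulus = 6.635 + 5.345 = 11.98 GPa

11.98 GPa


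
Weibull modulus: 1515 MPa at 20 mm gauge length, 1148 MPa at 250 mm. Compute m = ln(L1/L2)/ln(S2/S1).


Formula: m = ln(L1/L2) / ln(S2/S1)
Step 1: ln(L1/L2) = ln(20/250) = -2.52573
Step 2: S2/S1 = 1148/1515 = 0.75776
Step 3: ln(S2/S1) = ln(0.75776) = -0.27739
Step 4: m = -2.52573 / -0.27739 = 9.11

9.11 (Weibull m)


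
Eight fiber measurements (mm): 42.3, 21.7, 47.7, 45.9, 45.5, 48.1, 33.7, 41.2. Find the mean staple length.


Formula: Mean = sum of lengths / count
Sum = 42.3 + 21.7 + 47.7 + 45.9 + 45.5 + 48.1 + 33.7 + 41.2
Sum = 326.1 mm
Mean = 326.1 / 8 = 40.76 mm

40.76 mm


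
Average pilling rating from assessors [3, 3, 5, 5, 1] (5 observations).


Formula: Mean = sum / count
Sum = 3 + 3 + 5 + 5 + 1 = 17
Mean = 17 / 5 = 3.4

3.4


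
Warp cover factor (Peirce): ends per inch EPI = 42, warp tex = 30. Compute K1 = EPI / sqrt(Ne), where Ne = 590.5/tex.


Formula: K1 = EPI / sqrt(Ne), with Ne = 590.5 / tex_warp
Step 1: Ne = 590.5 / 30 = 19.683
Step 2: sqrt(Ne) = sqrt(19.683) = 4.4366
Step 3: K1 = 42 / 4.4366 = 9.5

9.5


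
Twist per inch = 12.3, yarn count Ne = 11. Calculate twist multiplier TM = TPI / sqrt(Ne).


Formula: TM = TPI / sqrt(Ne)
Step 1: sqrt(Ne) = sqrt(11) = 3.3166
Step 2: TM = 12.3 / 3.3166 = 3.71

3.71 TM


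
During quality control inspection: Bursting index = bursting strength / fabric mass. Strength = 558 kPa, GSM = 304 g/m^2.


Formula: Bursting Index = Bursting Strength / Fabric GSM
BI = 558 kPa / 304 g/m^2
BI = 1.836 kPa/(g/m^2)

1.836 kPa/(g/m^2)


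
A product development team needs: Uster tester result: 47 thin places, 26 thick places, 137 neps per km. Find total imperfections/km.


Formula: Total = thin places + thick places + neps
Total = 47 + 26 + 137
Total = 210 imperfections/km

210 imperfections/km


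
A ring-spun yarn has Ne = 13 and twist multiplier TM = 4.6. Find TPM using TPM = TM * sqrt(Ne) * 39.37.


Formula: TPM = TM * sqrt(Ne) * 39.37
Step 1: sqrt(Ne) = sqrt(13) = 3.6056
Step 2: TM * sqrt(Ne) = 4.6 * 3.6056 = 16.5858
Step 3: TPM = 16.5858 * 39.37 = 653 twists/m

653 twists/m


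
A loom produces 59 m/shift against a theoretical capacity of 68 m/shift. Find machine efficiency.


Formula: Efficiency% = (Actual output / Theoretical output) * 100
Efficiency% = (59 / 68) * 100
Efficiency% = 0.867647 * 100 = 86.7647% ≈ 86.8%

86.8%


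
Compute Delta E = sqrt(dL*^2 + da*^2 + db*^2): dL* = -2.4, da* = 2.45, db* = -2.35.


Formula: Delta E = sqrt(dL*^2 + da*^2 + db*^2)
Step 1: dL*^2 = (-2.4)^2 = 5.76
Step 2: da*^2 = 2.45^2 = 6.0025
Step 3: db*^2 = (-2.35)^2 = 5.5225
Step 4: Sum = 5.76 + 6.0025 + 5.5225 = 17.285
Step 5: Delta E = sqrt(17.285) = 4.16

4.16 Delta E


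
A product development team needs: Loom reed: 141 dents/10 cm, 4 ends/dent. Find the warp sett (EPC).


Formula: EPC = (dents per 10 cm * ends per dent) / 10
Step 1: Total ends per 10 cm = 141 * 4 = 564
Step 2: EPC = 564 / 10 = 56.4 ends/cm

56.4 ends/cm


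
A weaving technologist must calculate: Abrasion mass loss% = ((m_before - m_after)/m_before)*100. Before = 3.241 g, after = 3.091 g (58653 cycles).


Formula: Mass loss% = ((m_before - m_after) / m_before) * 100
Step 1: Mass loss = 3.241 - 3.091 = 0.15 g
Step 2: Ratio = 0.15 / 3.241 = 0.046282
Step 3: Mass loss% = 0.046282 * 100 = 4.6282% ≈ 4.63%

4.63%


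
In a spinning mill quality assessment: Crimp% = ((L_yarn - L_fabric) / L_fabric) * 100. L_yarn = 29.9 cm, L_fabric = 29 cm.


Formula: Crimp% = ((L_yarn - L_fabric) / L_fabric) * 100
Step 1: Extension = 29.9 - 29 = 0.9 cm
Step 2: Crimp% = (0.9 / 29) * 100
Step 3: Crimp% = 0.031034 * 100 = 3.1034% ≈ 3.1%

3.1%


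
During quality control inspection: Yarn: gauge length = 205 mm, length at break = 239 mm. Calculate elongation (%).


Formula: Elongation (%) = ((L_break - L0) / L0) * 100
Step 1: Extension = 239 - 205 = 34 mm
Step 2: Elongation = (34 / 205) * 100
Step 3: Elongation = 0.165854 * 100 = 16.5854% ≈ 16.6%

16.6%


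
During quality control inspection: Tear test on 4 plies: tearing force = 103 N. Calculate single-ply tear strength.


Formula: Per-ply strength = Total force / Number of plies
Per-ply = 103 N / 4
Per-ply = 25.75 N

25.75 N


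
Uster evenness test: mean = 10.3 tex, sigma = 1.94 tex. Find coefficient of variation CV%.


Formula: CV% = (standard deviation / mean) * 100
Step 1: Ratio = 1.94 / 10.3 = 0.18835
Step 2: CV% = 0.18835 * 100 = 18.835% ≈ 18.8%

18.8%


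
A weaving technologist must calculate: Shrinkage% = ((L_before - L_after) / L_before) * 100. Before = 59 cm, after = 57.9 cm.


Formula: Shrinkage% = ((L_before - L_after) / L_before) * 100
Step 1: Shrinkage = 59 - 57.9 = 1.1 cm
Step 2: Shrinkage% = (1.1 / 59) * 100
Step 3: Shrinkage% = 0.018644 * 100 = 1.8644% ≈ 1.9%

1.9%


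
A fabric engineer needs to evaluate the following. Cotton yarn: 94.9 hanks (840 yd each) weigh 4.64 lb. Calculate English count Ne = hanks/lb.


Formula: Ne = hanks / mass_lb
Substituting: Ne = 94.9 / 4.64
Ne = 20.5

20.5 Ne


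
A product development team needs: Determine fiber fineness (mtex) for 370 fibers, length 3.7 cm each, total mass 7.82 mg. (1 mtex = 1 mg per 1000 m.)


Formula: fineness (mtex) = mass (mg) / total length (km) = (mass_mg / total_length_m) * 1000
Step 1: Convert fiber length: 3.7 cm = 0.037 m
Step 2: Total fiber length = 370 * 0.037 = 13.69 m
Step 3: Linear density = 7.82 mg / 13.69 m = 0.5712 mg/m
Step 4: fineness = 0.5712 * 1000 = 571.2 mtex

571.2 mtex


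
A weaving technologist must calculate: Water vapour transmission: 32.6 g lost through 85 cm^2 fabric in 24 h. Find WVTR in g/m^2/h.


Formula: WVTR = mass_loss / (area * time)
Step 1: Convert area: 85 cm^2 = 0.0085 m^2
Step 2: WVTR = 32.6 g / (0.0085 m^2 * 24 h)
Step 3: WVTR = 32.6 / 0.204 = 159.8 g/m^2/h

159.8 g/m^2/h


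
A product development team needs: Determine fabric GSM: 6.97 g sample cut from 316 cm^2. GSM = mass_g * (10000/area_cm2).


Formula: GSM = mass_g / area_m2
Step 1: Convert area: 316 cm^2 = 316 / 10000 = 0.0316 m^2
Step 2: GSM = 6.97 g / 0.0316 m^2 = 220.6 g/m^2

220.6 g/m^2


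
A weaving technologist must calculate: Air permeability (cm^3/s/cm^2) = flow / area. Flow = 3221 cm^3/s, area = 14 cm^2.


Formula: Air Permeability = Airflow / Test Area
AP = 3221 cm^3/s / 14 cm^2
AP = 230.1 cm^3/s/cm^2

230.1 cm^3/s/cm^2


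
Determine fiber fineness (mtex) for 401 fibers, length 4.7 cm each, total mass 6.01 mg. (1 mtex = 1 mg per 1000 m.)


Formula: fineness (mtex) = mass (mg) / total length (km) = (mass_mg / total_length_m) * 1000
Step 1: Convert fiber length: 4.7 cm = 0.047 m
Step 2: Total fiber length = 401 * 0.047 = 18.847 m
Step 3: Linear density = 6.01 mg / 18.847 m = 0.3189 mg/m
Step 4: fineness = 0.3189 * 1000 = 318.9 mtex

318.9 mtex


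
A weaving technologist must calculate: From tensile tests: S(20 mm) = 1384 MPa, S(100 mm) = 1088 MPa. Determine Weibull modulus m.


Formula: m = ln(L1/L2) / ln(S2/S1)
Step 1: ln(L1/L2) = ln(20/100) = -1.60944
Step 2: S2/S1 = 1088/1384 = 0.78613
Step 3: ln(S2/S1) = ln(0.78613) = -0.24063
Step 4: m = -1.60944 / -0.24063 = 6.69

6.69 (Weibull m)


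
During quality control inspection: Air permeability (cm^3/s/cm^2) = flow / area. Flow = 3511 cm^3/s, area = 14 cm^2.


Formula: Air Permeability = Airflow / Test Area
AP = 3511 cm^3/s / 14 cm^2
AP = 250.8 cm^3/s/cm^2

250.8 cm^3/s/cm^2


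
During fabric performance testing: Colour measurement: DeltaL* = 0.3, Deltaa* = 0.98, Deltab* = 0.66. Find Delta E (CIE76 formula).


Formula: Delta E = sqrt(dL*^2 + da*^2 + db*^2)
Step 1: dL*^2 = 0.3^2 = 0.09
Step 2: da*^2 = 0.98^2 = 0.9604
Step 3: db*^2 = 0.66^2 = 0.4356
Step 4: Sum = 0.09 + 0.9604 + 0.4356 = 1.486
Step 5: Delta E = sqrt(1.486) = 1.22

1.22 Delta E


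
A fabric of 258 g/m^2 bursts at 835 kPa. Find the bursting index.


Formula: Bursting Index = Bursting Strength / Fabric GSM
BI = 835 kPa / 258 g/m^2
BI = 3.236 kPa/(g/m^2)

3.236 kPa/(g/m^2)


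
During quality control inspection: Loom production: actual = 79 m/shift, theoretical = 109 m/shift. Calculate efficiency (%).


Formula: Efficiency% = (Actual output / Theoretical output) * 100
Efficiency% = (79 / 109) * 100
Efficiency% = 0.724771 * 100 = 72.4771% ≈ 72.5%

72.5%


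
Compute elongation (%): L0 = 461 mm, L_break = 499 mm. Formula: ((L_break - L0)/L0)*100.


Formula: Elongation (%) = ((L_break - L0) / L0) * 100
Step 1: Extension = 499 - 461 = 38 mm
Step 2: Elongation = (38 / 461) * 100
Step 3: Elongation = 0.08243 * 100 = 8.243% ≈ 8.2%

8.2%


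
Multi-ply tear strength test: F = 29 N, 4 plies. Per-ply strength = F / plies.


Formula: Per-ply strength = Total force / Number of plies
Per-ply = 29 N / 4
Per-ply = 7.25 N

7.25 N


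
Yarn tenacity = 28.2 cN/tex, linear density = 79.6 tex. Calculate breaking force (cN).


Formula: Breaking force = Tenacity * Linear density
F = 28.2 cN/tex * 79.6 tex
F = 2244.72 cN

2244.72 cN


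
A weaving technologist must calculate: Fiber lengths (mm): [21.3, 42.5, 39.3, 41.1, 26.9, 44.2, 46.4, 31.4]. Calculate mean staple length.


Formula: Mean = sum of lengths / count
Sum = 21.3 + 42.5 + 39.3 + 41.1 + 26.9 + 44.2 + 46.4 + 31.4
Sum = 293.1 mm
Mean = 293.1 / 8 = 36.64 mm

36.64 mm


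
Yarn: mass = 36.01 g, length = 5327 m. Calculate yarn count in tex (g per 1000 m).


Formula: Tex = (mass_g / length_m) * 1000
Substituting: Tex = (36.01 / 5327) * 1000
Intermediate: 36.01 / 5327 = 0.0067599 g/m
Tex = 0.0067599 * 1000 = 6.76 tex

6.76 tex


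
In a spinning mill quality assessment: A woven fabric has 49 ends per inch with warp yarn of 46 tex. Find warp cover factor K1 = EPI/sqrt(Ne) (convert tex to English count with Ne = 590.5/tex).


Formula: K1 = EPI / sqrt(Ne), with Ne = 590.5 / tex_warp
Step 1: Ne = 590.5 / 46 = 12.837
Step 2: sqrt(Ne) = sqrt(12.837) = 3.5829
Step 3: K1 = 49 / 3.5829 = 13.7

13.7


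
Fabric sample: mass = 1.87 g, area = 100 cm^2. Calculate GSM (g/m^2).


Formula: GSM = mass_g / area_m2
Step 1: Convert area: 100 cm^2 = 100 / 10000 = 0.01 m^2
Step 2: GSM = 1.87 g / 0.01 m^2 = 187.0 g/m^2

187.0 g/m^2


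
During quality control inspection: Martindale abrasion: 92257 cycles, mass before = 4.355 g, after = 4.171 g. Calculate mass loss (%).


Formula: Mass loss% = ((m_before - m_after) / m_before) * 100
Step 1: Mass loss = 4.355 - 4.171 = 0.184 g
Step 2: Ratio = 0.184 / 4.355 = 0.0422503
Step 3: Mass loss% = 0.0422503 * 100 = 4.22503% ≈ 4.23%

4.23%


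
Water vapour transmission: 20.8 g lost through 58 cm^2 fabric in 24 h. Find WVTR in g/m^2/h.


Formula: WVTR = mass_loss / (area * time)
Step 1: Convert area: 58 cm^2 = 0.0058 m^2
Step 2: WVTR = 20.8 g / (0.0058 m^2 * 24 h)
Step 3: WVTR = 20.8 / 0.1392 = 149.4 g/m^2/h

149.4 g/m^2/h


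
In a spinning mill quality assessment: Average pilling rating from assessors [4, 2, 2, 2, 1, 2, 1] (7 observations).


Formula: Mean = sum / count
Sum = 4 + 2 + 2 + 2 + 1 + 2 + 1 = 14
Mean = 14 / 7 = 2.0

2.0


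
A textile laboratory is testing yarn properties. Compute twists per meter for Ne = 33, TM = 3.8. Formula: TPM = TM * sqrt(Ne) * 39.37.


Formula: TPM = TM * sqrt(Ne) * 39.37
Step 1: sqrt(Ne) = sqrt(33) = 5.7446
Step 2: TM * sqrt(Ne) = 3.8 * 5.7446 = 21.8295
Step 3: TPM = 21.8295 * 39.37 = 859 twists/m

859 twists/m


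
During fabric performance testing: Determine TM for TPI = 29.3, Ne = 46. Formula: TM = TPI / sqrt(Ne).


Formula: TM = TPI / sqrt(Ne)
Step 1: sqrt(Ne) = sqrt(46) = 6.7823
Step 2: TM = 29.3 / 6.7823 = 4.32

4.32 TM


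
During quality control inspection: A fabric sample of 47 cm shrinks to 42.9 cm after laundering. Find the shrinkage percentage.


Formula: Shrinkage% = ((L_before - L_after) / L_before) * 100
Step 1: Shrinkage = 47 - 42.9 = 4.1 cm
Step 2: Shrinkage% = (4.1 / 47) * 100
Step 3: Shrinkage% = 0.087234 * 100 = 8.7234% ≈ 8.7%

8.7%


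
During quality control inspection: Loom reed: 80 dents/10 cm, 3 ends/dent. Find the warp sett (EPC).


Formula: EPC = (dents per 10 cm * ends per dent) / 10
Step 1: Total ends per 10 cm = 80 * 3 = 240
Step 2: EPC = 240 / 10 = 24.0 ends/cm

24.0 ends/cm


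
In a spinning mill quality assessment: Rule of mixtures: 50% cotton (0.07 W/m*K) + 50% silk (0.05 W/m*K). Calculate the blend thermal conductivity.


Formula: Blend property = (fraction_A * property_A) + (fraction_B * property_B)
Step 1: Contribution A = 50/100 * 0.07 W/m*K = 0.035 W/m*K
Step 2: Contribution B = 50/100 * 0.05 W/m*K = 0.025 W/m*K
Step 3: Blend thermal conductivity = 0.035 + 0.025 = 0.06 W/m*K

0.06 W/m*K


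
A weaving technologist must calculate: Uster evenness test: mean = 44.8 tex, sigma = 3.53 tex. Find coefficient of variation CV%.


Formula: CV% = (standard deviation / mean) * 100
Step 1: Ratio = 3.53 / 44.8 = 0.078795
Step 2: CV% = 0.078795 * 100 = 7.8795% ≈ 7.9%

7.9%


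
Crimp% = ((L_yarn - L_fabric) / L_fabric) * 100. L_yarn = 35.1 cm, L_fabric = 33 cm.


Formula: Crimp% = ((L_yarn - L_fabric) / L_fabric) * 100
Step 1: Extension = 35.1 - 33 = 2.1 cm
Step 2: Crimp% = (2.1 / 33) * 100
Step 3: Crimp% = 0.063636 * 100 = 6.3636% ≈ 6.4%

6.4%


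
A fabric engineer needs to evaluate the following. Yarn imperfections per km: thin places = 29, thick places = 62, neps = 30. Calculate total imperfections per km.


Formula: Total = thin places + thick places + neps
Total = 29 + 62 + 30
Total = 121 imperfections/km

121 imperfections/km


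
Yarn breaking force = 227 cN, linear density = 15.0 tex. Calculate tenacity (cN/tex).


Formula: Tenacity = Breaking force / Linear density
Tenacity = 227 cN / 15.0 tex
Tenacity = 15.13 cN/tex

15.13 cN/tex


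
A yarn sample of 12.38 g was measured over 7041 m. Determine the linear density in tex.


Formula: Tex = (mass_g / length_m) * 1000
Substituting: Tex = (12.38 / 7041) * 1000
Intermediate: 12.38 / 7041 = 0.00175827 g/m
Tex = 0.00175827 * 1000 = 1.76 tex

1.76 tex


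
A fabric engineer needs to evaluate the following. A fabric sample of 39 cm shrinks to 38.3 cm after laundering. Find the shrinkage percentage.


Formula: Shrinkage% = ((L_before - L_after) / L_before) * 100
Step 1: Shrinkage = 39 - 38.3 = 0.7 cm
Step 2: Shrinkage% = (0.7 / 39) * 100
Step 3: Shrinkage% = 0.017949 * 100 = 1.7949% ≈ 1.8%

1.8%


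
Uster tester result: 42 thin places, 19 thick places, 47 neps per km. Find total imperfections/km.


Formula: Total = thin places + thick places + neps
Total = 42 + 19 + 47
Total = 108 imperfections/km

108 imperfections/km


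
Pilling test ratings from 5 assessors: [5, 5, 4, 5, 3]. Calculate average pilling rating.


Formula: Mean = sum / count
Sum = 5 + 5 + 4 + 5 + 3 = 22
Mean = 22 / 5 = 4.4

4.4


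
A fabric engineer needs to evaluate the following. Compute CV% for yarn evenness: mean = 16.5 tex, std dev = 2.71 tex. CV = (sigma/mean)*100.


Formula: CV% = (standard deviation / mean) * 100
Step 1: Ratio = 2.71 / 16.5 = 0.164242
Step 2: CV% = 0.164242 * 100 = 16.4242% ≈ 16.4%

16.4%


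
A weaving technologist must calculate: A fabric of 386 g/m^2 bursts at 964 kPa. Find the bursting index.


Formula: Bursting Index = Bursting Strength / Fabric GSM
BI = 964 kPa / 386 g/m^2
BI = 2.497 kPa/(g/m^2)

2.497 kPa/(g/m^2)


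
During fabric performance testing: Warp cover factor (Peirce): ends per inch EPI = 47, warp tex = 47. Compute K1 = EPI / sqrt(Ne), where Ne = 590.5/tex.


Formula: K1 = EPI / sqrt(Ne), with Ne = 590.5 / tex_warp
Step 1: Ne = 590.5 / 47 = 12.564
Step 2: sqrt(Ne) = sqrt(12.564) = 3.5446
Step 3: K1 = 47 / 3.5446 = 13.3

13.3


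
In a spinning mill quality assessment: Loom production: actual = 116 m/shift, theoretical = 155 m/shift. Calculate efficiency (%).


Formula: Efficiency% = (Actual output / Theoretical output) * 100
Efficiency% = (116 / 155) * 100
Efficiency% = 0.748387 * 100 = 74.8387% ≈ 74.8%

74.8%


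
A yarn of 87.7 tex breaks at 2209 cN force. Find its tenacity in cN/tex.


Formula: Tenacity = Breaking force / Linear density
Tenacity = 2209 cN / 87.7 tex
Tenacity = 25.19 cN/tex

25.19 cN/tex


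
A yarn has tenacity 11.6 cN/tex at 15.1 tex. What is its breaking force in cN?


Formula: Breaking force = Tenacity * Linear density
F = 11.6 cN/tex * 15.1 tex
F = 175.16 cN

175.16 cN


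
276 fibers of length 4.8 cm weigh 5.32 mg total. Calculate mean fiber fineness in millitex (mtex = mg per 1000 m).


Formula: fineness (mtex) = mass (mg) / total length (km) = (mass_mg / total_length_m) * 1000
Step 1: Convert fiber length: 4.8 cm = 0.048 m
Step 2: Total fiber length = 276 * 0.048 = 13.248 m
Step 3: Linear density = 5.32 mg / 13.248 m = 0.4016 mg/m
Step 4: fineness = 0.4016 * 1000 = 401.6 mtex

401.6 mtex


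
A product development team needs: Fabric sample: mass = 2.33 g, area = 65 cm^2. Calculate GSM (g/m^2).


Formula: GSM = mass_g / area_m2
Step 1: Convert area: 65 cm^2 = 65 / 10000 = 0.0065 m^2
Step 2: GSM = 2.33 g / 0.0065 m^2 = 358.5 g/m^2

358.5 g/m^2


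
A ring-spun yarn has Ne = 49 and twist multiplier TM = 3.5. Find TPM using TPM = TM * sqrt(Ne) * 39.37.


Formula: TPM = TM * sqrt(Ne) * 39.37
Step 1: sqrt(Ne) = sqrt(49) = 7
Step 2: TM * sqrt(Ne) = 3.5 * 7 = 24.5
Step 3: TPM = 24.5 * 39.37 = 965 twists/m

965 twists/m


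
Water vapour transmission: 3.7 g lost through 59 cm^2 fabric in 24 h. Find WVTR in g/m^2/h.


Formula: WVTR = mass_loss / (area * time)
Step 1: Convert area: 59 cm^2 = 0.0059 m^2
Step 2: WVTR = 3.7 g / (0.0059 m^2 * 24 h)
Step 3: WVTR = 3.7 / 0.1416 = 26.1 g/m^2/h

26.1 g/m^2/h


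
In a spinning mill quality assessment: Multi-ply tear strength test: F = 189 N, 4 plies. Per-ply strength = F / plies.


Formula: Per-ply strength = Total force / Number of plies
Per-ply = 189 N / 4
Per-ply = 47.25 N

47.25 N


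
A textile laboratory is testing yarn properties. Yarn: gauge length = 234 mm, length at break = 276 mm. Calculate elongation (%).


Formula: Elongation (%) = ((L_break - L0) / L0) * 100
Step 1: Extension = 276 - 234 = 42 mm
Step 2: Elongation = (42 / 234) * 100
Step 3: Elongation = 0.179487 * 100 = 17.9487% ≈ 17.9%

17.9%


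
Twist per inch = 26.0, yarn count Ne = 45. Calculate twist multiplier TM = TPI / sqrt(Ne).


Formula: TM = TPI / sqrt(Ne)
Step 1: sqrt(Ne) = sqrt(45) = 6.7082
Step 2: TM = 26.0 / 6.7082 = 3.88

3.88 TM


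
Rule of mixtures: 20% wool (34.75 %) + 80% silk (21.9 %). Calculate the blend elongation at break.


Formula: Blend property = (fraction_A * property_A) + (fraction_B * property_B)
Step 1: Contribution A = 20/100 * 34.75 % = 6.95 %
Step 2: Contribution B = 80/100 * 21.9 % = 17.52 %
Step 3: Blend elongation at break = 6.95 + 17.52 = 24.47 %

24.47 %


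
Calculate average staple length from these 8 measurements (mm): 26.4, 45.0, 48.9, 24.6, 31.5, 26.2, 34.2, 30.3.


Formula: Mean = sum of lengths / count
Sum = 26.4 + 45.0 + 48.9 + 24.6 + 31.5 + 26.2 + 34.2 + 30.3
Sum = 267.1 mm
Mean = 267.1 / 8 = 33.39 mm

33.39 mm


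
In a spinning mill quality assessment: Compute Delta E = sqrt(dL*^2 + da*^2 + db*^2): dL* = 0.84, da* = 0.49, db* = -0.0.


Formula: Delta E = sqrt(dL*^2 + da*^2 + db*^2)
Step 1: dL*^2 = 0.84^2 = 0.7056
Step 2: da*^2 = 0.49^2 = 0.2401
Step 3: db*^2 = (-0.0)^2 = 0.0
Step 4: Sum = 0.7056 + 0.2401 + 0.0 = 0.9457
Step 5: Delta E = sqrt(0.9457) = 0.97

0.97 Delta E


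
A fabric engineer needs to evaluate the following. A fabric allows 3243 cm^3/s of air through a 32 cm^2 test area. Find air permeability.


Formula: Air Permeability = Airflow / Test Area
AP = 3243 cm^3/s / 32 cm^2
AP = 101.3 cm^3/s/cm^2

101.3 cm^3/s/cm^2


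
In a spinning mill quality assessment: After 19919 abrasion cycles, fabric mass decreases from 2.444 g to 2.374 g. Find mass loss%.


Formula: Mass loss% = ((m_before - m_after) / m_before) * 100
Step 1: Mass loss = 2.444 - 2.374 = 0.07 g
Step 2: Ratio = 0.07 / 2.444 = 0.0286416
Step 3: Mass loss% = 0.0286416 * 100 = 2.86416% ≈ 2.86%

2.86%


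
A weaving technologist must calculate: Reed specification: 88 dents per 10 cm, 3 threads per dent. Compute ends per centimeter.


Formula: EPC = (dents per 10 cm * ends per dent) / 10
Step 1: Total ends per 10 cm = 88 * 3 = 264
Step 2: EPC = 264 / 10 = 26.4 ends/cm

26.4 ends/cm


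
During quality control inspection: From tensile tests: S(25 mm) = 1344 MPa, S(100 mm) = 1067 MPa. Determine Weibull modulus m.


Formula: m = ln(L1/L2) / ln(S2/S1)
Step 1: ln(L1/L2) = ln(25/100) = -1.38629
Step 2: S2/S1 = 1067/1344 = 0.7939
Step 3: ln(S2/S1) = ln(0.7939) = -0.23080
Step 4: m = -1.38629 / -0.23080 = 6.01

6.01 (Weibull m)


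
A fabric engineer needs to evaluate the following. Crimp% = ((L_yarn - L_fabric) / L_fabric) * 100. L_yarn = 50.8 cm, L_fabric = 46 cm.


Formula: Crimp% = ((L_yarn - L_fabric) / L_fabric) * 100
Step 1: Extension = 50.8 - 46 = 4.8 cm
Step 2: Crimp% = (4.8 / 46) * 100
Step 3: Crimp% = 0.104348 * 100 = 10.4348% ≈ 10.4%

10.4%


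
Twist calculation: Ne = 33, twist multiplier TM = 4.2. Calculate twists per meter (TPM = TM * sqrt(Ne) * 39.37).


Formula: TPM = TM * sqrt(Ne) * 39.37
Step 1: sqrt(Ne) = sqrt(33) = 5.7446
Step 2: TM * sqrt(Ne) = 4.2 * 5.7446 = 24.1273
Step 3: TPM = 24.1273 * 39.37 = 950 twists/m

950 twists/m


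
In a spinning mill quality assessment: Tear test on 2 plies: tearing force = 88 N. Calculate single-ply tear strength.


Formula: Per-ply strength = Total force / Number of plies
Per-ply = 88 N / 2
Per-ply = 44 N

44 N


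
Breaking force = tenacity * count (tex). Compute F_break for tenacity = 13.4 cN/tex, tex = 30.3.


Formula: Breaking force = Tenacity * Linear density
F = 13.4 cN/tex * 30.3 tex
F = 406.02 cN

406.02 cN


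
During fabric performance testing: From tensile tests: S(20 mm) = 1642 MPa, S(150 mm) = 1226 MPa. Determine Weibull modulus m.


Formula: m = ln(L1/L2) / ln(S2/S1)
Step 1: ln(L1/L2) = ln(20/150) = -2.01490
Step 2: S2/S1 = 1226/1642 = 0.74665
Step 3: ln(S2/S1) = ln(0.74665) = -0.29216
Step 4: m = -2.01490 / -0.29216 = 6.90

6.90 (Weibull m)


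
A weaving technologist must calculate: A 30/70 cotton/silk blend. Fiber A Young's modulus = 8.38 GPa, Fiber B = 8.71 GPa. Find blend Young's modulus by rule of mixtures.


Formula: Blend property = (fraction_A * property_A) + (fraction_B * property_B)
Step 1: Contribution A = 30/100 * 8.38 GPa = 2.514 GPa
Step 2: Contribution B = 70/100 * 8.71 GPa = 6.097 GPa
Step 3: Blend Young's modulus = 2.514 + 6.097 = 8.611 GPa

8.611 GPa


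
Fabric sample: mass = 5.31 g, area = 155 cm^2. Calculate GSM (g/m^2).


Formula: GSM = mass_g / area_m2
Step 1: Convert area: 155 cm^2 = 155 / 10000 = 0.0155 m^2
Step 2: GSM = 5.31 g / 0.0155 m^2 = 342.6 g/m^2

342.6 g/m^2


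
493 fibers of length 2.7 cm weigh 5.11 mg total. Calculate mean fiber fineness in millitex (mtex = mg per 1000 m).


Formula: fineness (mtex) = mass (mg) / total length (km) = (mass_mg / total_length_m) * 1000
Step 1: Convert fiber length: 2.7 cm = 0.027 m
Step 2: Total fiber length = 493 * 0.027 = 13.311 m
Step 3: Linear density = 5.11 mg / 13.311 m = 0.3839 mg/m
Step 4: fineness = 0.3839 * 1000 = 383.9 mtex

383.9 mtex


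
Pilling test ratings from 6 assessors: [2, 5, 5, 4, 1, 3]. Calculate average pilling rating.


Formula: Mean = sum / count
Sum = 2 + 5 + 5 + 4 + 1 + 3 = 20
Mean = 20 / 6 = 3.3

3.3


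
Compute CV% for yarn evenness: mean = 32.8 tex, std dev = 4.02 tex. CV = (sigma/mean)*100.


Formula: CV% = (standard deviation / mean) * 100
Step 1: Ratio = 4.02 / 32.8 = 0.122561
Step 2: CV% = 0.122561 * 100 = 12.2561% ≈ 12.3%

12.3%


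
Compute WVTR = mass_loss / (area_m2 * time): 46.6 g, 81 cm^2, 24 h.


Formula: WVTR = mass_loss / (area * time)
Step 1: Convert area: 81 cm^2 = 0.0081 m^2
Step 2: WVTR = 46.6 g / (0.0081 m^2 * 24 h)
Step 3: WVTR = 46.6 / 0.1944 = 239.7 g/m^2/h

239.7 g/m^2/h


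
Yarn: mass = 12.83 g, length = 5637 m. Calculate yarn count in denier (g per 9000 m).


Formula: den = (mass_g / length_m) * 9000
Substituting: den = (12.83 / 5637) * 9000
Intermediate: 12.83 / 5637 = 0.00227603 g/m
den = 0.00227603 * 9000 = 20.5 denier

20.5 denier


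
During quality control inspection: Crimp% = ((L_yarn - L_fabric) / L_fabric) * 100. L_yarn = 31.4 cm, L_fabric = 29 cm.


Formula: Crimp% = ((L_yarn - L_fabric) / L_fabric) * 100
Step 1: Extension = 31.4 - 29 = 2.4 cm
Step 2: Crimp% = (2.4 / 29) * 100
Step 3: Crimp% = 0.082759 * 100 = 8.2759% ≈ 8.3%

8.3%


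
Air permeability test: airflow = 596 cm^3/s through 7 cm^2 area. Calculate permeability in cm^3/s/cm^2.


Formula: Air Permeability = Airflow / Test Area
AP = 596 cm^3/s / 7 cm^2
AP = 85.1 cm^3/s/cm^2

85.1 cm^3/s/cm^2


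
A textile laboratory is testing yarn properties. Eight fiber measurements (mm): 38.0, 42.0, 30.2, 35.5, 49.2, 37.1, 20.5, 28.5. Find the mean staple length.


Formula: Mean = sum of lengths / count
Sum = 38.0 + 42.0 + 30.2 + 35.5 + 49.2 + 37.1 + 20.5 + 28.5
Sum = 281.0 mm
Mean = 281.0 / 8 = 35.13 mm

35.13 mm


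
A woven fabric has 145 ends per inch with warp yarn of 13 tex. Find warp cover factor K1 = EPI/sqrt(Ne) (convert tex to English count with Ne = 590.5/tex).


Formula: K1 = EPI / sqrt(Ne), with Ne = 590.5 / tex_warp
Step 1: Ne = 590.5 / 13 = 45.423
Step 2: sqrt(Ne) = sqrt(45.423) = 6.7397
Step 3: K1 = 145 / 6.7397 = 21.5

21.5


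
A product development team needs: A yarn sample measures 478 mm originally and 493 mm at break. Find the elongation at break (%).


Formula: Elongation (%) = ((L_break - L0) / L0) * 100
Step 1: Extension = 493 - 478 = 15 mm
Step 2: Elongation = (15 / 478) * 100
Step 3: Elongation = 0.031381 * 100 = 3.1381% ≈ 3.1%

3.1%


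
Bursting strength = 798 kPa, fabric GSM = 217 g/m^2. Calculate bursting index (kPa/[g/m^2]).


Formula: Bursting Index = Bursting Strength / Fabric GSM
BI = 798 kPa / 217 g/m^2
BI = 3.677 kPa/(g/m^2)

3.677 kPa/(g/m^2)


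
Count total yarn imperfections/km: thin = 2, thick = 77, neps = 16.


Formula: Total = thin places + thick places + neps
Total = 2 + 77 + 16
Total = 95 imperfections/km

95 imperfections/km


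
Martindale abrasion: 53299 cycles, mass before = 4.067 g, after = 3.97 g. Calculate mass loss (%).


Formula: Mass loss% = ((m_before - m_after) / m_before) * 100
Step 1: Mass loss = 4.067 - 3.97 = 0.097 g
Step 2: Ratio = 0.097 / 4.067 = 0.0238505
Step 3: Mass loss% = 0.0238505 * 100 = 2.38505% ≈ 2.39%

2.39%


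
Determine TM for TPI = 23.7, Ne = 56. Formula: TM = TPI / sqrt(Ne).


Formula: TM = TPI / sqrt(Ne)
Step 1: sqrt(Ne) = sqrt(56) = 7.4833
Step 2: TM = 23.7 / 7.4833 = 3.17

3.17 TM


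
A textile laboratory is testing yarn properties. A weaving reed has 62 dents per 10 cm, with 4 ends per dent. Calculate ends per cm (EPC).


Formula: EPC = (dents per 10 cm * ends per dent) / 10
Step 1: Total ends per 10 cm = 62 * 4 = 248
Step 2: EPC = 248 / 10 = 24.8 ends/cm

24.8 ends/cm


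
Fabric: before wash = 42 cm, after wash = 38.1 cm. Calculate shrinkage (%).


Formula: Shrinkage% = ((L_before - L_after) / L_before) * 100
Step 1: Shrinkage = 42 - 38.1 = 3.9 cm
Step 2: Shrinkage% = (3.9 / 42) * 100
Step 3: Shrinkage% = 0.092857 * 100 = 9.2857% ≈ 9.3%

9.3%


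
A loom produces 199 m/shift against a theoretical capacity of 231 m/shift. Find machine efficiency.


Formula: Efficiency% = (Actual output / Theoretical output) * 100
Efficiency% = (199 / 231) * 100
Efficiency% = 0.861472 * 100 = 86.1472% ≈ 86.1%

86.1%


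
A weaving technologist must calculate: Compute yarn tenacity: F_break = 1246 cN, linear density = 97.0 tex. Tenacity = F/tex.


Formula: Tenacity = Breaking force / Linear density
Tenacity = 1246 cN / 97.0 tex
Tenacity = 12.85 cN/tex

12.85 cN/tex


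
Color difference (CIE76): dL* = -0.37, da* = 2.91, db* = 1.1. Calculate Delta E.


Formula: Delta E = sqrt(dL*^2 + da*^2 + db*^2)
Step 1: dL*^2 = (-0.37)^2 = 0.1369
Step 2: da*^2 = 2.91^2 = 8.4681
Step 3: db*^2 = 1.1^2 = 1.21
Step 4: Sum = 0.1369 + 8.4681 + 1.21 = 9.815
Step 5: Delta E = sqrt(9.815) = 3.13

3.13 Delta E


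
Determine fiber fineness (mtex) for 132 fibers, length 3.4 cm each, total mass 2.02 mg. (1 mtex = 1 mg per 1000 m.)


Formula: fineness (mtex) = mass (mg) / total length (km) = (mass_mg / total_length_m) * 1000
Step 1: Convert fiber length: 3.4 cm = 0.034 m
Step 2: Total fiber length = 132 * 0.034 = 4.488 m
Step 3: Linear density = 2.02 mg / 4.488 m = 0.4501 mg/m
Step 4: fineness = 0.4501 * 1000 = 450.1 mtex

450.1 mtex


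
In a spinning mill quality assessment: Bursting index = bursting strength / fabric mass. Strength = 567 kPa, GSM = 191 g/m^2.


Formula: Bursting Index = Bursting Strength / Fabric GSM
BI = 567 kPa / 191 g/m^2
BI = 2.969 kPa/(g/m^2)

2.969 kPa/(g/m^2)


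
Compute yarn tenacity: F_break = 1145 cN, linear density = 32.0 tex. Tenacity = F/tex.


Formula: Tenacity = Breaking force / Linear density
Tenacity = 1145 cN / 32.0 tex
Tenacity = 35.78 cN/tex

35.78 cN/tex


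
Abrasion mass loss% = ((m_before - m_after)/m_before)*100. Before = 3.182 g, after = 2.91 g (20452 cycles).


Formula: Mass loss% = ((m_before - m_after) / m_before) * 100
Step 1: Mass loss = 3.182 - 2.91 = 0.272 g
Step 2: Ratio = 0.272 / 3.182 = 0.0854808
Step 3: Mass loss% = 0.0854808 * 100 = 8.54808% ≈ 8.55%

8.55%


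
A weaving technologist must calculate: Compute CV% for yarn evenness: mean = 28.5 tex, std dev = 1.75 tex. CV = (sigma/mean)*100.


Formula: CV% = (standard deviation / mean) * 100
Step 1: Ratio = 1.75 / 28.5 = 0.061404
Step 2: CV% = 0.061404 * 100 = 6.1404% ≈ 6.1%

6.1%


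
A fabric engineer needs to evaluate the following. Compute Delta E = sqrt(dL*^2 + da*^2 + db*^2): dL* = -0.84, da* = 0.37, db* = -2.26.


Formula: Delta E = sqrt(dL*^2 + da*^2 + db*^2)
Step 1: dL*^2 = (-0.84)^2 = 0.7056
Step 2: da*^2 = 0.37^2 = 0.1369
Step 3: db*^2 = (-2.26)^2 = 5.1076
Step 4: Sum = 0.7056 + 0.1369 + 5.1076 = 5.9501
Step 5: Delta E = sqrt(5.9501) = 2.44

2.44 Delta E


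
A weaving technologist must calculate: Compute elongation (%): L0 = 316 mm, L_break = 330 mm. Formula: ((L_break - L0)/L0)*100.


Formula: Elongation (%) = ((L_break - L0) / L0) * 100
Step 1: Extension = 330 - 316 = 14 mm
Step 2: Elongation = (14 / 316) * 100
Step 3: Elongation = 0.044304 * 100 = 4.4304% ≈ 4.4%

4.4%


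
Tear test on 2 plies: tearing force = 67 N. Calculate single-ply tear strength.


Formula: Per-ply strength = Total force / Number of plies
Per-ply = 67 N / 2
Per-ply = 33.5 N

33.5 N


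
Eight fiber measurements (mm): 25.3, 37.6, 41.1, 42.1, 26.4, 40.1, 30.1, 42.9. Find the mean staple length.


Formula: Mean = sum of lengths / count
Sum = 25.3 + 37.6 + 41.1 + 42.1 + 26.4 + 40.1 + 30.1 + 42.9
Sum = 285.6 mm
Mean = 285.6 / 8 = 35.70 mm

35.70 mm


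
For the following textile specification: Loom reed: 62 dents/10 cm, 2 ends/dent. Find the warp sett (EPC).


Formula: EPC = (dents per 10 cm * ends per dent) / 10
Step 1: Total ends per 10 cm = 62 * 2 = 124
Step 2: EPC = 124 / 10 = 12.4 ends/cm

12.4 ends/cm


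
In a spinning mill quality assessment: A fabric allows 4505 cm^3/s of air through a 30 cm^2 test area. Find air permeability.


Formula: Air Permeability = Airflow / Test Area
AP = 4505 cm^3/s / 30 cm^2
AP = 150.2 cm^3/s/cm^2

150.2 cm^3/s/cm^2


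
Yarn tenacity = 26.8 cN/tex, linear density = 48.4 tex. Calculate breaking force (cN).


Formula: Breaking force = Tenacity * Linear density
F = 26.8 cN/tex * 48.4 tex
F = 1297.12 cN

1297.12 cN


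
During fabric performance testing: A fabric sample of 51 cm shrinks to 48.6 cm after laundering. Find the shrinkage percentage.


Formula: Shrinkage% = ((L_before - L_after) / L_before) * 100
Step 1: Shrinkage = 51 - 48.6 = 2.4 cm
Step 2: Shrinkage% = (2.4 / 51) * 100
Step 3: Shrinkage% = 0.047059 * 100 = 4.7059% ≈ 4.7%

4.7%


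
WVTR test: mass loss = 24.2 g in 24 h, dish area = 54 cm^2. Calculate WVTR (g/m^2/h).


Formula: WVTR = mass_loss / (area * time)
Step 1: Convert area: 54 cm^2 = 0.0054 m^2
Step 2: WVTR = 24.2 g / (0.0054 m^2 * 24 h)
Step 3: WVTR = 24.2 / 0.1296 = 186.7 g/m^2/h

186.7 g/m^2/h


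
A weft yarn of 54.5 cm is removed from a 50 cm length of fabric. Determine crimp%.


Formula: Crimp% = ((L_yarn - L_fabric) / L_fabric) * 100
Step 1: Extension = 54.5 - 50 = 4.5 cm
Step 2: Crimp% = (4.5 / 50) * 100
Step 3: Crimp% = 0.09 * 100 = 9.0%

9.0%


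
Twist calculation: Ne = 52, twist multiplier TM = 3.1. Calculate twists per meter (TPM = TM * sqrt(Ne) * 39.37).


Formula: TPM = TM * sqrt(Ne) * 39.37
Step 1: sqrt(Ne) = sqrt(52) = 7.2111
Step 2: TM * sqrt(Ne) = 3.1 * 7.2111 = 22.3544
Step 3: TPM = 22.3544 * 39.37 = 880 twists/m

880 twists/m


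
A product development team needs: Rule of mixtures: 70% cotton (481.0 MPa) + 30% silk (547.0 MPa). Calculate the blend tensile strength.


Formula: Blend property = (fraction_A * property_A) + (fraction_B * property_B)
Step 1: Contribution A = 70/100 * 481.0 MPa = 336.7 MPa
Step 2: Contribution B = 30/100 * 547.0 MPa = 164.1 MPa
Step 3: Blend tensile strength = 336.7 + 164.1 = 500.8 MPa

500.8 MPa


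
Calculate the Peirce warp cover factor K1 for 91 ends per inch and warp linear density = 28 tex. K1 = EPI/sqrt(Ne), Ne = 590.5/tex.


Formula: K1 = EPI / sqrt(Ne), with Ne = 590.5 / tex_warp
Step 1: Ne = 590.5 / 28 = 21.089
Step 2: sqrt(Ne) = sqrt(21.089) = 4.5923
Step 3: K1 = 91 / 4.5923 = 19.8

19.8


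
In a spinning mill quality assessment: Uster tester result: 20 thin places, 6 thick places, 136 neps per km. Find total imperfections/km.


Formula: Total = thin places + thick places + neps
Total = 20 + 6 + 136
Total = 162 imperfections/km

162 imperfections/km


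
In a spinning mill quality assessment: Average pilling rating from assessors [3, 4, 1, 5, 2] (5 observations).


Formula: Mean = sum / count
Sum = 3 + 4 + 1 + 5 + 2 = 15
Mean = 15 / 5 = 3.0

3.0


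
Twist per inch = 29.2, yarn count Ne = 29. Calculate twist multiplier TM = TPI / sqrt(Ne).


Formula: TM = TPI / sqrt(Ne)
Step 1: sqrt(Ne) = sqrt(29) = 5.3852
Step 2: TM = 29.2 / 5.3852 = 5.42

5.42 TM


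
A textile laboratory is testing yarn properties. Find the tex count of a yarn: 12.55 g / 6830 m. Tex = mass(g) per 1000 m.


Formula: Tex = (mass_g / length_m) * 1000
Substituting: Tex = (12.55 / 6830) * 1000
Intermediate: 12.55 / 6830 = 0.00183748 g/m
Tex = 0.00183748 * 1000 = 1.84 tex

1.84 tex


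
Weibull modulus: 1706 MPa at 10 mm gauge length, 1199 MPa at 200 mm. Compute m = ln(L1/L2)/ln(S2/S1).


Formula: m = ln(L1/L2) / ln(S2/S1)
Step 1: ln(L1/L2) = ln(10/200) = -2.99573
Step 2: S2/S1 = 1199/1706 = 0.70281
Step 3: ln(S2/S1) = ln(0.70281) = -0.35267
Step 4: m = -2.99573 / -0.35267 = 8.49

8.49 (Weibull m)


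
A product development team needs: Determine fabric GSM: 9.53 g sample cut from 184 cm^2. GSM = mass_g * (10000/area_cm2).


Formula: GSM = mass_g / area_m2
Step 1: Convert area: 184 cm^2 = 184 / 10000 = 0.0184 m^2
Step 2: GSM = 9.53 g / 0.0184 m^2 = 517.9 g/m^2

517.9 g/m^2


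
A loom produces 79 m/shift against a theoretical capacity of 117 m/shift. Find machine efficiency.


Formula: Efficiency% = (Actual output / Theoretical output) * 100
Efficiency% = (79 / 117) * 100
Efficiency% = 0.675214 * 100 = 67.5214% ≈ 67.5%

67.5%


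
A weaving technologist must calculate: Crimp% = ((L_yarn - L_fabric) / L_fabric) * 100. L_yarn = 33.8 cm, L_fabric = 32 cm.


Formula: Crimp% = ((L_yarn - L_fabric) / L_fabric) * 100
Step 1: Extension = 33.8 - 32 = 1.8 cm
Step 2: Crimp% = (1.8 / 32) * 100
Step 3: Crimp% = 0.05625 * 100 = 5.625% ≈ 5.6%

5.6%


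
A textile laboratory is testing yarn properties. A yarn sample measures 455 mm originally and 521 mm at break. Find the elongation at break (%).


Formula: Elongation (%) = ((L_break - L0) / L0) * 100
Step 1: Extension = 521 - 455 = 66 mm
Step 2: Elongation = (66 / 455) * 100
Step 3: Elongation = 0.145055 * 100 = 14.5055% ≈ 14.5%

14.5%


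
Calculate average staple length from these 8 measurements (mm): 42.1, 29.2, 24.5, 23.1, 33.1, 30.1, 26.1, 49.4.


Formula: Mean = sum of lengths / count
Sum = 42.1 + 29.2 + 24.5 + 23.1 + 33.1 + 30.1 + 26.1 + 49.4
Sum = 257.6 mm
Mean = 257.6 / 8 = 32.20 mm

32.20 mm
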